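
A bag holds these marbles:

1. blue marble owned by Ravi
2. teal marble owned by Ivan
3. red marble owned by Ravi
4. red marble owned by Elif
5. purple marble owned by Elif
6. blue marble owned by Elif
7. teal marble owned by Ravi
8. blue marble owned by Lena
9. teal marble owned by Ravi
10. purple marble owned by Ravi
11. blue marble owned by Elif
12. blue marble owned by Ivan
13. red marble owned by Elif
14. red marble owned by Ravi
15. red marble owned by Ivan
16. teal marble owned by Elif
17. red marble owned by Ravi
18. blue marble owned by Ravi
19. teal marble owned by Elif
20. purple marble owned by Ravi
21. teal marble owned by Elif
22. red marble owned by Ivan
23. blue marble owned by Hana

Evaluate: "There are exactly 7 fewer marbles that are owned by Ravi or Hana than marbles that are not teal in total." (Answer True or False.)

True

Count of marbles owned by Ravi or Hana: 10.
There are 17 marbles that are not teal.
The claim requires 17 − 10 (= 7) to equal 7, which holds.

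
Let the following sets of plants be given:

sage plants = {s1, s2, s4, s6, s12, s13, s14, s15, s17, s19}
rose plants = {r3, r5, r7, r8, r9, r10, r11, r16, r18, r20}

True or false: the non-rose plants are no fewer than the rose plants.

True

There are 10 non-rose plants.
There are 10 rose plants.
The claim requires 10 ≥ 10, which holds.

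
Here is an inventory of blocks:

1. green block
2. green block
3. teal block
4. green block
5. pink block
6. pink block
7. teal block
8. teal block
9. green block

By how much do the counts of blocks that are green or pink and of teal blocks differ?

3

blocks that are green or pink: 6. teal blocks: 3.
|6 − 3| = 6 − 3 = 3.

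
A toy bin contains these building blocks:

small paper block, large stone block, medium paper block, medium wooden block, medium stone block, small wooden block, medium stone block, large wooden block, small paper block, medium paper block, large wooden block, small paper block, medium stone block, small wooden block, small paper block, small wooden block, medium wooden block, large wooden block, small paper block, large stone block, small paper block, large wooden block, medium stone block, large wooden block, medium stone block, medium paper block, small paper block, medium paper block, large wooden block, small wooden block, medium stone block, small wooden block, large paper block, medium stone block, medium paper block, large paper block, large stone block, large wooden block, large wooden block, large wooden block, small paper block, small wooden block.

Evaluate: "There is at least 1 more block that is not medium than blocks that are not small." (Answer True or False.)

blocks that are not medium: 28.
blocks that are not small: 28.
The claim requires 28 − 28 = 0 ≥ 1, which does not hold.

False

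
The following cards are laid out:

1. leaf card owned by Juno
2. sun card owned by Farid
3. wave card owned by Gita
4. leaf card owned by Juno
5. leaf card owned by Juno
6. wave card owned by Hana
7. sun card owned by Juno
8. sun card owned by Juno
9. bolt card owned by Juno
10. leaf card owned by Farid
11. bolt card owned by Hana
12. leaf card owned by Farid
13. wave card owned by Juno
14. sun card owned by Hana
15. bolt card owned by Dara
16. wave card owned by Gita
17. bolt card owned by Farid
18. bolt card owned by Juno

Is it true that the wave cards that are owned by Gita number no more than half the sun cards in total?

True

wave cards owned by Gita: 2.
sun cards: 4.
The claim requires 2 × 2 = 4 ≤ 4, which holds.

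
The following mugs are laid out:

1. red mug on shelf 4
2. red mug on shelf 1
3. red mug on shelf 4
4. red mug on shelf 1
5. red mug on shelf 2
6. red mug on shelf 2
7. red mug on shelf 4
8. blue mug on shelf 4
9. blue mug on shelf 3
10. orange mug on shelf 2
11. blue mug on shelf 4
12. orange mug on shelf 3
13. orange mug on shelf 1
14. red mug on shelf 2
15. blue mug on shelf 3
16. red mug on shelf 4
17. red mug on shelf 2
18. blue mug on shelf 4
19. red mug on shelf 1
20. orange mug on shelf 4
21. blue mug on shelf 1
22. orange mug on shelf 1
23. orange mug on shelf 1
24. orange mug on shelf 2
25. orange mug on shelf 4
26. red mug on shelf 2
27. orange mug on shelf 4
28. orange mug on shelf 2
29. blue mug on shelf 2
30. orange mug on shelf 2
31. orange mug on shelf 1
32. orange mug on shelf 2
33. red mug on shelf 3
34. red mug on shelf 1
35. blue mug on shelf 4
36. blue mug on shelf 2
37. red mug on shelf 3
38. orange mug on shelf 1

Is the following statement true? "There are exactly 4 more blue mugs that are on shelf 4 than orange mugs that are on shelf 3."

False

There are 4 blue mugs on shelf 4.
There is 1 orange mug on shelf 3.
The claim requires 4 − 1 (= 3) to equal 4, which does not hold.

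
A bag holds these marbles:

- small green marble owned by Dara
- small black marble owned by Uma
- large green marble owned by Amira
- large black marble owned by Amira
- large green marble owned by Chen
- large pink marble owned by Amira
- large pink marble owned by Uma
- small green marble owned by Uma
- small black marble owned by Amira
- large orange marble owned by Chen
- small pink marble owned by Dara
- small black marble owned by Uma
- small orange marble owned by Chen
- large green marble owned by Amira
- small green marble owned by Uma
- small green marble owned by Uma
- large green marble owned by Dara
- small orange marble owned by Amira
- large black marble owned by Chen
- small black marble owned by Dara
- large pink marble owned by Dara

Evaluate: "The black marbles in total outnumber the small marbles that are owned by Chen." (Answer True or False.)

True

black marbles: 6.
small marbles owned by Chen: 1.
The claim requires 6 > 1, which holds.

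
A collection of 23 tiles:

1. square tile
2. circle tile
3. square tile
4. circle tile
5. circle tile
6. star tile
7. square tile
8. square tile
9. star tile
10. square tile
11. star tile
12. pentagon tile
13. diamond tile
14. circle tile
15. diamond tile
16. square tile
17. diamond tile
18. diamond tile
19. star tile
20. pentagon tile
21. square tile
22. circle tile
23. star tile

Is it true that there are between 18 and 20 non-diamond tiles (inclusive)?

True

non-diamond tiles: 19.
The claim requires 18 ≤ 19 ≤ 20, which holds.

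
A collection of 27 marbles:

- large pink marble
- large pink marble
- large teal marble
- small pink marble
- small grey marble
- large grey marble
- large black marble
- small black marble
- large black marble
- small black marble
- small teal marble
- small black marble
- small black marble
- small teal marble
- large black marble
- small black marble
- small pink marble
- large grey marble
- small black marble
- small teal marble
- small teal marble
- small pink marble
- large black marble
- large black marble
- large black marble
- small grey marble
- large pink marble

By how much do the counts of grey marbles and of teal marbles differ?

1

grey marbles: 4. teal marbles: 5.
|4 − 5| = 5 − 4 = 1.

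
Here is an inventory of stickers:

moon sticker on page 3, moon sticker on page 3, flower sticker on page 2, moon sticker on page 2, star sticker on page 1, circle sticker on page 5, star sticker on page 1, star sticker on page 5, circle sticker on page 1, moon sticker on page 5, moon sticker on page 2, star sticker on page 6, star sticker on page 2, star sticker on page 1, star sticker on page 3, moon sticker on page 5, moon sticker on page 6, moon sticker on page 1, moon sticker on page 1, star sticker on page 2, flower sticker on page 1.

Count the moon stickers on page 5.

2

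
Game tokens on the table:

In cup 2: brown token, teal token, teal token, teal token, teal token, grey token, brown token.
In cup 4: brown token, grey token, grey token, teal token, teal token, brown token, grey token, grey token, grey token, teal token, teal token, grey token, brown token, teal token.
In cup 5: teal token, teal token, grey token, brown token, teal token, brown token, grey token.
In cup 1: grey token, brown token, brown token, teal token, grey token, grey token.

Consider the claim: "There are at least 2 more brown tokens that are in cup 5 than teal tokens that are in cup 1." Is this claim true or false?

There are 2 brown tokens in cup 5.
There is 1 teal token in cup 1.
The claim requires 2 − 1 = 1 ≥ 2, which does not hold.

False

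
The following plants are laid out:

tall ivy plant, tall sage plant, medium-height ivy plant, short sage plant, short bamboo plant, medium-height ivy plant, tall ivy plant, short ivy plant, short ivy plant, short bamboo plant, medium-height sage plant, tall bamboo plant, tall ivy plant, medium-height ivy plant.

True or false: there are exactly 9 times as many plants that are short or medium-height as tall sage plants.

|plants that are short or medium-height| = 9.
|tall sage plants| = 1.
The claim requires 9 = 9 × 1 = 9, which holds.

True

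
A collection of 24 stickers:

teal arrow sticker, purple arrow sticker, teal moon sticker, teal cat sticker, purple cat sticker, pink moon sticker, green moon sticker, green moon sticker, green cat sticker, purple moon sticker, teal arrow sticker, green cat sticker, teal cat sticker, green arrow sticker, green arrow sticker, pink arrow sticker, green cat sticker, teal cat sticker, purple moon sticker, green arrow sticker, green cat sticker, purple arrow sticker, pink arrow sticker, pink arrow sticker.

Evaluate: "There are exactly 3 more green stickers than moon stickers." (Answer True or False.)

|green stickers| = 9.
|moon stickers| = 6.
The claim requires 9 − 6 (= 3) to equal 3, which holds.

True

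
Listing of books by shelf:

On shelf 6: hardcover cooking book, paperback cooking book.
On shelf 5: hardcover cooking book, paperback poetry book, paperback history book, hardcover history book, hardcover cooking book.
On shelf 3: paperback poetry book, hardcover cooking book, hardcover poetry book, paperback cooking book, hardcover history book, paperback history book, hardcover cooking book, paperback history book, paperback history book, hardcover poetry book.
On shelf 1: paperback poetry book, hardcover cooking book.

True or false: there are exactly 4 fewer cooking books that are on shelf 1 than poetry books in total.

True

There is 1 cooking book on shelf 1.
There are 5 poetry books.
The claim requires 5 − 1 (= 4) to equal 4, which holds.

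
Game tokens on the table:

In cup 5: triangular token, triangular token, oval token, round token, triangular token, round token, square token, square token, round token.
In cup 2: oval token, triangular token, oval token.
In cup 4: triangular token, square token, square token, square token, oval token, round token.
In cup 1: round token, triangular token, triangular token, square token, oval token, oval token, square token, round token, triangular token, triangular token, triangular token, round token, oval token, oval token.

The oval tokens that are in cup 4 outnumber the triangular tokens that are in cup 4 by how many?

oval tokens in cup 4: 1.
triangular tokens in cup 4: 1.
1 − 1 = 0.

0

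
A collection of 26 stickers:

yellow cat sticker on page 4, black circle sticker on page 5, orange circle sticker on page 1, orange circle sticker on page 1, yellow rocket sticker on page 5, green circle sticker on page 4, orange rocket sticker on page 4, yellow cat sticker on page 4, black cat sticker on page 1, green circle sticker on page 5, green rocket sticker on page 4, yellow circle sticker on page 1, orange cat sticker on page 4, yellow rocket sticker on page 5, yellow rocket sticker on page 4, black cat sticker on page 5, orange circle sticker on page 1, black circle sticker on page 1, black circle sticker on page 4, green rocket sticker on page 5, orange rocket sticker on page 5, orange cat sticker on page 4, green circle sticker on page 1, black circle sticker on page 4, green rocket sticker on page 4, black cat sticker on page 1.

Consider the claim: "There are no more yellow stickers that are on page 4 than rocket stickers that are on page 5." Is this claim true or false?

yellow stickers on page 4: 3.
rocket stickers on page 5: 4.
The claim requires 3 ≤ 4, which holds.

True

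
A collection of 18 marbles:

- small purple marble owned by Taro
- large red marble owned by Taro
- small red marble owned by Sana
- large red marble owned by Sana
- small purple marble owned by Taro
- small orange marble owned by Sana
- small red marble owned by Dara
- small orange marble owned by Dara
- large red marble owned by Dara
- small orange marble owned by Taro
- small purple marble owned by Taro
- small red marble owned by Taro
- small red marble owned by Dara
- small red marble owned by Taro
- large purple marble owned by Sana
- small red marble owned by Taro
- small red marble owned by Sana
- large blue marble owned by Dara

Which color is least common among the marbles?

Counts by color: red 10, purple 4, orange 3, blue 1.
The minimum is 1, held uniquely by blue.

blue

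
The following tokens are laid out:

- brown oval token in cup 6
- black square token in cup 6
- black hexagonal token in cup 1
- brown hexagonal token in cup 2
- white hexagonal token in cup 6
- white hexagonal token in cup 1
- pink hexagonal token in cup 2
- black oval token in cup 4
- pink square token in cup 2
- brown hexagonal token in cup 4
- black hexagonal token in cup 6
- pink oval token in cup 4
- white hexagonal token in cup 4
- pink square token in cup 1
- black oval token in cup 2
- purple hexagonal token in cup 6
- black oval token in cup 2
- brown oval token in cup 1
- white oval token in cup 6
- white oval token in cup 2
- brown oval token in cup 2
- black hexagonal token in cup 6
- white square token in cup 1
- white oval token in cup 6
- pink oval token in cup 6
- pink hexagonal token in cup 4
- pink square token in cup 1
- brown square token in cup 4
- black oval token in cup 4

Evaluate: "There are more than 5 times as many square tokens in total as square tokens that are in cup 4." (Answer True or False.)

True

|square tokens| = 6.
|square tokens in cup 4| = 1.
The claim requires 6 > 5 × 1 = 5, which holds.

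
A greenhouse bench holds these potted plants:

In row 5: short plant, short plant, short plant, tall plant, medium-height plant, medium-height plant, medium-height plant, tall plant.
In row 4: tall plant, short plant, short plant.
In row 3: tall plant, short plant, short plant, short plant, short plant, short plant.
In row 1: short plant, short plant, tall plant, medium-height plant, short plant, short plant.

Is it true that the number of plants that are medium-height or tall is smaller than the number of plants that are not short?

False

There are 9 plants that are medium-height or tall.
There are 9 plants that are not short.
The claim requires 9 < 9, which does not hold.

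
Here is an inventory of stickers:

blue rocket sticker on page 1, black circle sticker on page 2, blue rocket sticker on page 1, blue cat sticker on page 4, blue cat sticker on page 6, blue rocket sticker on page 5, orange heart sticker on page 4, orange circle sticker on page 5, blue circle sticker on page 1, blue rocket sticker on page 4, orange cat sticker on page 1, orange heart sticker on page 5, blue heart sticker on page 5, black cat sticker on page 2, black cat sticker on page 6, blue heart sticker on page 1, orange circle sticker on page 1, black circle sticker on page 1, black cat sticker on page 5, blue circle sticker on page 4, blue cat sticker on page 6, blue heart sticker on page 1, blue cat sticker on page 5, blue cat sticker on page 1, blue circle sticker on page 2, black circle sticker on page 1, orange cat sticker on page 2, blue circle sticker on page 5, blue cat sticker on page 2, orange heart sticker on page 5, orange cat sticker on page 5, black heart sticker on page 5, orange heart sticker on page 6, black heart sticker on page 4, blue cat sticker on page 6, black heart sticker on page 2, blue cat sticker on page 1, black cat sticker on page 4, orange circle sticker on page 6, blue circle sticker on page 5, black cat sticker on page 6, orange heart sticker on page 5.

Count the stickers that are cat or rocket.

cat: 16; rocket: 4; together 16 + 4 = 20.

20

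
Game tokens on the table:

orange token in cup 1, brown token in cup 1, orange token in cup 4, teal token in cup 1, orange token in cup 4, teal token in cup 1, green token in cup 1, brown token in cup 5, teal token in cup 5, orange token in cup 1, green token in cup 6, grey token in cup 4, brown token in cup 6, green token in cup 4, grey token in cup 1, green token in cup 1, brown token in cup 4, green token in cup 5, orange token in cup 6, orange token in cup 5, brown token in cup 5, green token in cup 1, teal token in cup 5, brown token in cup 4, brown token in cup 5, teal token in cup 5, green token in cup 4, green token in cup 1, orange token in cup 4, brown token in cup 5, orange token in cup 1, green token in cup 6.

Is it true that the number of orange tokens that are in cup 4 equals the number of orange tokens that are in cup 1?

True

orange tokens in cup 4: 3.
orange tokens in cup 1: 3.
The claim requires 3 = 3, which holds.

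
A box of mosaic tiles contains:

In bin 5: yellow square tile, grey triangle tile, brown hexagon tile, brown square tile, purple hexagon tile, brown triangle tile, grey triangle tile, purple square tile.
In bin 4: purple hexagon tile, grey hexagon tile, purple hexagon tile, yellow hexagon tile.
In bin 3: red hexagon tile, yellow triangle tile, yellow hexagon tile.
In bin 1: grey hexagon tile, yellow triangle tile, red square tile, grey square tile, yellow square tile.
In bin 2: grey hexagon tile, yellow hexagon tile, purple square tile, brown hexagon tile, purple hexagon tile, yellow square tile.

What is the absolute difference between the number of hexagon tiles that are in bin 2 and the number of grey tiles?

hexagon tiles in bin 2: 4. grey tiles: 6.
|4 − 6| = 6 − 4 = 2.

2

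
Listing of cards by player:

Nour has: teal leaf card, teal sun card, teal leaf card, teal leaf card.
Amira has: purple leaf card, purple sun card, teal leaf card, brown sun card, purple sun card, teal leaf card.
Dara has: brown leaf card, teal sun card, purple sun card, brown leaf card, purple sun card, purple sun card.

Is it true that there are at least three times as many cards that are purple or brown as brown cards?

|cards that are purple or brown| = 9.
|brown cards| = 3.
The claim requires 9 ≥ 3 × 3 = 9, which holds.

True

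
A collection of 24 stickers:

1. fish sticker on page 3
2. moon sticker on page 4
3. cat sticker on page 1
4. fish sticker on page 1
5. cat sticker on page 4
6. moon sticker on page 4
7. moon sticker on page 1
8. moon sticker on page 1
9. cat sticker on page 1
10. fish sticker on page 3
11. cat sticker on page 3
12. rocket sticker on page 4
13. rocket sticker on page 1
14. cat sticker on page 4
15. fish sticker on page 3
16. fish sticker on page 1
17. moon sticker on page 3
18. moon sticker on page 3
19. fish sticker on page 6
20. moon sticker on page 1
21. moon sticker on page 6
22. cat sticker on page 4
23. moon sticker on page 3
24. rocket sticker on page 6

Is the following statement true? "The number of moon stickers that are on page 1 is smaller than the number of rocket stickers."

False

moon stickers on page 1: 3.
rocket stickers: 3.
The claim requires 3 < 3, which does not hold.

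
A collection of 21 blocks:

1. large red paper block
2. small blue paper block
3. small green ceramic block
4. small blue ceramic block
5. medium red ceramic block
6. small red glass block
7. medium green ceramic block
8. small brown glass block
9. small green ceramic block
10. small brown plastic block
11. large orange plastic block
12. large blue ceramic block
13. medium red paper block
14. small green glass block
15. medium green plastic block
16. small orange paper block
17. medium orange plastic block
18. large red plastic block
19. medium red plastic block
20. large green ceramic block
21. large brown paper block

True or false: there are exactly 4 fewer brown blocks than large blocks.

brown blocks: 3.
large blocks: 6.
The claim requires 6 − 3 (= 3) to equal 4, which does not hold.

False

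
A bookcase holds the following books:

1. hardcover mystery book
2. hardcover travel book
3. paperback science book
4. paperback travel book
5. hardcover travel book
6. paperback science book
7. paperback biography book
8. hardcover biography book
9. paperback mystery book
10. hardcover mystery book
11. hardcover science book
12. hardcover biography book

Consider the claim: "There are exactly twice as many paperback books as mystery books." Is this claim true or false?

False

There are 5 paperback books.
There are 3 mystery books.
The claim requires 5 = 2 × 3 = 6, which does not hold.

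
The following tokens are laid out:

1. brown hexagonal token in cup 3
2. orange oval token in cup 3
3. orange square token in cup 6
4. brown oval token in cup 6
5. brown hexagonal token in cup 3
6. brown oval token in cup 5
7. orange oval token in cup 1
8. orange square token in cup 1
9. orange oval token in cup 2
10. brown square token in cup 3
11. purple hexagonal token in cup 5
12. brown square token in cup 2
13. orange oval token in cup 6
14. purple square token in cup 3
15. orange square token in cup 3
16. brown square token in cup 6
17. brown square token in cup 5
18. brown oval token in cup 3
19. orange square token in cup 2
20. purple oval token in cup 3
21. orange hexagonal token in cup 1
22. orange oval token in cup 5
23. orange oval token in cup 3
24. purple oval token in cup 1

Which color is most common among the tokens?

Counts by color: orange 11, brown 9, purple 4.
The maximum is 11, held uniquely by orange.

orange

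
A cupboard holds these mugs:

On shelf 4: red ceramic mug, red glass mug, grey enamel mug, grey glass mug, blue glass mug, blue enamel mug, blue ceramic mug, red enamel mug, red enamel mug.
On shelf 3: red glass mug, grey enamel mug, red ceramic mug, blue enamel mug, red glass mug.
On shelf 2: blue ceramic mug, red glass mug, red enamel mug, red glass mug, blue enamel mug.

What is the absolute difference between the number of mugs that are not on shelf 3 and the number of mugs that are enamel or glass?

1

mugs that are not on shelf 3: 14. mugs that are enamel or glass: 15.
|14 − 15| = 15 − 14 = 1.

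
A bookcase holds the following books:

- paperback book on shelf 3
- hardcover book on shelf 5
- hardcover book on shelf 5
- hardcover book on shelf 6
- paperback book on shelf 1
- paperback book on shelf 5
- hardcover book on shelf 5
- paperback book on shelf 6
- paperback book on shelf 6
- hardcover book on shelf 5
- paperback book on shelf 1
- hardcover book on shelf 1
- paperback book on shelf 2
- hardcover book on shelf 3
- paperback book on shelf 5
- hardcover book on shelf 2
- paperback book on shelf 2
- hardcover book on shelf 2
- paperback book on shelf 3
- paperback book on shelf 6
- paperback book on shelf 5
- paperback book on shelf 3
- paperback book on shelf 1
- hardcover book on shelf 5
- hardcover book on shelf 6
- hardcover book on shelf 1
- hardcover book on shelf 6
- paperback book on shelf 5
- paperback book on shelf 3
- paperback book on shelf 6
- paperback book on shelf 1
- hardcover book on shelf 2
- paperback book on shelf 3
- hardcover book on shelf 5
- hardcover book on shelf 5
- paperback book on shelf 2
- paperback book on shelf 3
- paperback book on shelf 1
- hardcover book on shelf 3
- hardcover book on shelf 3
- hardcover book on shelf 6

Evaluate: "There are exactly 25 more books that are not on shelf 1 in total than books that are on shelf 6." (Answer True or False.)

False

There are 34 books that are not on shelf 1.
There are 8 books on shelf 6.
The claim requires 34 − 8 (= 26) to equal 25, which does not hold.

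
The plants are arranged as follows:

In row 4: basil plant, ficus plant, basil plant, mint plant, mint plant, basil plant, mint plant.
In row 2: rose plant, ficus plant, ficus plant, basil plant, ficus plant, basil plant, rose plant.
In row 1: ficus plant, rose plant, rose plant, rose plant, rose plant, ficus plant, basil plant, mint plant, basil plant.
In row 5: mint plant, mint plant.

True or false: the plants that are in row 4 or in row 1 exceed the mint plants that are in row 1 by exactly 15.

There are 16 plants in row 4 or in row 1.
There is 1 mint plant in row 1.
The claim requires 16 − 1 (= 15) to equal 15, which holds.

True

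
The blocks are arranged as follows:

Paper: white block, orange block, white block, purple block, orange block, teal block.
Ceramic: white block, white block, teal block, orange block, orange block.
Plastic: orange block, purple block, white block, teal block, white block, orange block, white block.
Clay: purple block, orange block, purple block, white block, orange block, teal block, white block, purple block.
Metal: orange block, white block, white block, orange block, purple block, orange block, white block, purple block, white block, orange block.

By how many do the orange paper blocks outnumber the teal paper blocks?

1

orange paper blocks: 2.
teal paper blocks: 1.
2 − 1 = 1.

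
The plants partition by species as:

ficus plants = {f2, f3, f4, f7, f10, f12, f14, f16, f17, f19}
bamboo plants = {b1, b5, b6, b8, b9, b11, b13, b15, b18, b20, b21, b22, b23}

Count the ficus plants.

10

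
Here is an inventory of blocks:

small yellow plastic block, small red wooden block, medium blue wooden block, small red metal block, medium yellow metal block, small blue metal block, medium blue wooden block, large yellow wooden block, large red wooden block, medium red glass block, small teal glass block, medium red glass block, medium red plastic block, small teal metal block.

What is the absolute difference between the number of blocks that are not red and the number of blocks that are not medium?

0

blocks that are not red: 8. blocks that are not medium: 8.
|8 − 8| = 8 − 8 = 0.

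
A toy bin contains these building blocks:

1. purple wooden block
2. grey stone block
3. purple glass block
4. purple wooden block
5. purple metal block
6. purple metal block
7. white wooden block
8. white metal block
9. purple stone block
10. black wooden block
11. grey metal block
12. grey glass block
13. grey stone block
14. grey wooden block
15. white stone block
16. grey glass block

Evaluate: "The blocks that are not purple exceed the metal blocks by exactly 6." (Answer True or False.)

There are 10 blocks that are not purple.
There are 4 metal blocks.
The claim requires 10 − 4 (= 6) to equal 6, which holds.

True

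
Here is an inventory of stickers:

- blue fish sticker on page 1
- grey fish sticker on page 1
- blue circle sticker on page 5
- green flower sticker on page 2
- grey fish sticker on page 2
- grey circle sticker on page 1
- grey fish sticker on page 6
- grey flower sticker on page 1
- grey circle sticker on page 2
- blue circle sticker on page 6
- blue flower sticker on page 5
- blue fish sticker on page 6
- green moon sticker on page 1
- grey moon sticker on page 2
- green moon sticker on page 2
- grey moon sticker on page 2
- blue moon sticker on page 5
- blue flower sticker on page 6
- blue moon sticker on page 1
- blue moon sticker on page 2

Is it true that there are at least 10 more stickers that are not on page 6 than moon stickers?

|stickers that are not on page 6| = 16.
|moon stickers| = 7.
The claim requires 16 − 7 = 9 ≥ 10, which does not hold.

False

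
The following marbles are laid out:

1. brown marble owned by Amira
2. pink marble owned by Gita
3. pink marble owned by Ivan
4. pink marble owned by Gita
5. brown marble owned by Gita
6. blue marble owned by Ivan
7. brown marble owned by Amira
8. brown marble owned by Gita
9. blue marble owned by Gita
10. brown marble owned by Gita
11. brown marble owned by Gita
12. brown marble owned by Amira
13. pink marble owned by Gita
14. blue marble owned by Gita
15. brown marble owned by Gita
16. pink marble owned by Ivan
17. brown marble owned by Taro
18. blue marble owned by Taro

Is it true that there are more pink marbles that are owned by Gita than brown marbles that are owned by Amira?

pink marbles owned by Gita: 3.
brown marbles owned by Amira: 3.
The claim requires 3 > 3, which does not hold.

False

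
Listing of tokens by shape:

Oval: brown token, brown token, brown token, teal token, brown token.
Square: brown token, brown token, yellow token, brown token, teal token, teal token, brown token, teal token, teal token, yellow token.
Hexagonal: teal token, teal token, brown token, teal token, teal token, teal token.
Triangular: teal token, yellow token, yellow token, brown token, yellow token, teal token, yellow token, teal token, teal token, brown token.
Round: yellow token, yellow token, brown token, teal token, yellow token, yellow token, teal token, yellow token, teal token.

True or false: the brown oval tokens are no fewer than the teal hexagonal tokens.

False

brown oval tokens: 4.
teal hexagonal tokens: 5.
The claim requires 4 ≥ 5, which does not hold.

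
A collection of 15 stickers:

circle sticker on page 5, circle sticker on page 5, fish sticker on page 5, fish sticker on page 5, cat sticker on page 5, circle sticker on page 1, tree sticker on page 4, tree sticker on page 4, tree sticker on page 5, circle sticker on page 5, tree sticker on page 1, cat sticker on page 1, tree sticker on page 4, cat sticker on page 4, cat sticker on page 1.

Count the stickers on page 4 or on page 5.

11

on page 4: 4; on page 5: 7; together 4 + 7 = 11.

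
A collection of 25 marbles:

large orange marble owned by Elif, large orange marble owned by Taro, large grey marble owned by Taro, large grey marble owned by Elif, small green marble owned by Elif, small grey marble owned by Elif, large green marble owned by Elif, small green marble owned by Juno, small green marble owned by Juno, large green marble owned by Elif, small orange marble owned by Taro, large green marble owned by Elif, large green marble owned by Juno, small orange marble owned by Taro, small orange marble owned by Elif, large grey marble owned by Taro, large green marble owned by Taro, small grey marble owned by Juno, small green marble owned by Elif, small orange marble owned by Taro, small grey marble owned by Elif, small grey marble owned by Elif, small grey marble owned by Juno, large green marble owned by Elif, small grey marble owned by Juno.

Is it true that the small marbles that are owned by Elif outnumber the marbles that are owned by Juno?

small marbles owned by Elif: 6.
marbles owned by Juno: 6.
The claim requires 6 > 6, which does not hold.

False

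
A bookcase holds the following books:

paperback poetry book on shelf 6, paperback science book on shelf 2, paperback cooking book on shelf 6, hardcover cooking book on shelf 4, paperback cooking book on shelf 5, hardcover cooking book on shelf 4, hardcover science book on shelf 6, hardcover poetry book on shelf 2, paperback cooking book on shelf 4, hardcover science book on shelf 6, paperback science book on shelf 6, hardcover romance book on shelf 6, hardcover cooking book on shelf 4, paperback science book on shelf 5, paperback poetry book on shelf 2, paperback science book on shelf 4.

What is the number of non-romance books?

Total books: 16; with the excluded value: 1; remaining 16 − 1 = 15.

15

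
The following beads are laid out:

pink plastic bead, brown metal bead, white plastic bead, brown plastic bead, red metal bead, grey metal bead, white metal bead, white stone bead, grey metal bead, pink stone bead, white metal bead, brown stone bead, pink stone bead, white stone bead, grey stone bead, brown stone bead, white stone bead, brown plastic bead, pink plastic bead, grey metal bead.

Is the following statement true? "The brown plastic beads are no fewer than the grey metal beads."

brown plastic beads: 2.
grey metal beads: 3.
The claim requires 2 ≥ 3, which does not hold.

False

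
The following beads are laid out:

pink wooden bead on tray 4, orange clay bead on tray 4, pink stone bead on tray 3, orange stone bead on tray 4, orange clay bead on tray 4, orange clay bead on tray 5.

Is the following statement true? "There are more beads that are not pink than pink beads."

There are 4 beads that are not pink.
There are 2 pink beads.
The claim requires 4 > 2, which holds.

True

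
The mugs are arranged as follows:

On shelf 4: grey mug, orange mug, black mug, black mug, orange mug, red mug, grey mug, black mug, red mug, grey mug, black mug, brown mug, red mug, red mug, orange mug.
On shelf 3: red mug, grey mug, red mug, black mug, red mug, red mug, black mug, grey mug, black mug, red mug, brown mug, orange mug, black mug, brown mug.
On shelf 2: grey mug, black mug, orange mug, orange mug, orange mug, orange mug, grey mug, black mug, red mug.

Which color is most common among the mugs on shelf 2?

Counts by color (restricted to mugs on shelf 2): orange 4, grey 2, black 2, red 1.
The maximum is 4, held uniquely by orange.

orange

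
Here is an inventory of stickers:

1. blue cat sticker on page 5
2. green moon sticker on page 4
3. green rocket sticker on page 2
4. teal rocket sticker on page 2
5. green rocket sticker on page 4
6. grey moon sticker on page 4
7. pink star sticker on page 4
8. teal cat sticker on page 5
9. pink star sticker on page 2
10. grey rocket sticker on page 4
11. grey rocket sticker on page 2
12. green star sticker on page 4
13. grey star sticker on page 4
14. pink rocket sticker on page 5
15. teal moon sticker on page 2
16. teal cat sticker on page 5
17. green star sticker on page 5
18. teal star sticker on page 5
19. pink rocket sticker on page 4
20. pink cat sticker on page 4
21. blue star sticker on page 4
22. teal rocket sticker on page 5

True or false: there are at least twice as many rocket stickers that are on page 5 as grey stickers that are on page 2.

True

|rocket stickers on page 5| = 2.
|grey stickers on page 2| = 1.
The claim requires 2 ≥ 2 × 1 = 2, which holds.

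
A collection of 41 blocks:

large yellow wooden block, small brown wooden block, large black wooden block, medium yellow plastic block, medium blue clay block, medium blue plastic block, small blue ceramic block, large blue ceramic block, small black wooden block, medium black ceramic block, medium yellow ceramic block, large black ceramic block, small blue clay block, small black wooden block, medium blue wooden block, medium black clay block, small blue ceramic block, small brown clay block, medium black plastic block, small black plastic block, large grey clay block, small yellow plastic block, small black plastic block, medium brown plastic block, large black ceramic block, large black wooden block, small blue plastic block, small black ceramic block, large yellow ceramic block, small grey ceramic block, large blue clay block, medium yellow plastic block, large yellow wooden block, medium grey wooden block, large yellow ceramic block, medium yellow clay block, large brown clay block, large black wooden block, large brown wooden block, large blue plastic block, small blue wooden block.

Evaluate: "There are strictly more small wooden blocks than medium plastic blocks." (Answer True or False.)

|small wooden blocks| = 4.
|medium plastic blocks| = 5.
The claim requires 4 > 5, which does not hold.

False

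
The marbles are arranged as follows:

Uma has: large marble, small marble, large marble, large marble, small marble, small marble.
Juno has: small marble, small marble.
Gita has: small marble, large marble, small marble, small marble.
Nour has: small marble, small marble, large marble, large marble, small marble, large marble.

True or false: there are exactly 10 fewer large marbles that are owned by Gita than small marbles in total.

True

|large marbles owned by Gita| = 1.
|small marbles| = 11.
The claim requires 11 − 1 (= 10) to equal 10, which holds.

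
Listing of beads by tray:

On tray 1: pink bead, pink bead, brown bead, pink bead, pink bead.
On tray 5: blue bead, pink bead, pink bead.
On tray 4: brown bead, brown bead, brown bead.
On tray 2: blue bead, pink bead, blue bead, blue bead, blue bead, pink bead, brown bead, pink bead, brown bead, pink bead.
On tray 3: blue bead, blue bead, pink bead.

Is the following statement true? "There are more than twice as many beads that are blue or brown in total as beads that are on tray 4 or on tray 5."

True

beads that are blue or brown: 13.
beads on tray 4 or on tray 5: 6.
The claim requires 13 > 2 × 6 = 12, which holds.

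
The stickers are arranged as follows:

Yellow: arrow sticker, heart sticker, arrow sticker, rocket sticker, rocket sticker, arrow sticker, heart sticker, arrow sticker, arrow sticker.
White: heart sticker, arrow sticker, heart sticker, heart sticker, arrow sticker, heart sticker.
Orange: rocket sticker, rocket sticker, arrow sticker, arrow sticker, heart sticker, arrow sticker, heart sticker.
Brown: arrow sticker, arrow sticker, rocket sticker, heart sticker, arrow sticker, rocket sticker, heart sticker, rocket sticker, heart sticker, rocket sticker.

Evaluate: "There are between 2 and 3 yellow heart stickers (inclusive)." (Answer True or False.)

True

yellow heart stickers: 2.
The claim requires 2 ≤ 2 ≤ 3, which holds.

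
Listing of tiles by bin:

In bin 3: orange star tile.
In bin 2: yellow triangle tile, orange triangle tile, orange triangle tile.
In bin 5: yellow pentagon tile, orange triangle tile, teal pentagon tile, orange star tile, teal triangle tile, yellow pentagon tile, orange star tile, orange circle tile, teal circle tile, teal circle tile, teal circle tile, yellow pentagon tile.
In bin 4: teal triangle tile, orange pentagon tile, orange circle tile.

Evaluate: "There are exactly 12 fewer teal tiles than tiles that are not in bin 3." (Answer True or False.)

|teal tiles| = 6.
|tiles that are not in bin 3| = 18.
The claim requires 18 − 6 (= 12) to equal 12, which holds.

True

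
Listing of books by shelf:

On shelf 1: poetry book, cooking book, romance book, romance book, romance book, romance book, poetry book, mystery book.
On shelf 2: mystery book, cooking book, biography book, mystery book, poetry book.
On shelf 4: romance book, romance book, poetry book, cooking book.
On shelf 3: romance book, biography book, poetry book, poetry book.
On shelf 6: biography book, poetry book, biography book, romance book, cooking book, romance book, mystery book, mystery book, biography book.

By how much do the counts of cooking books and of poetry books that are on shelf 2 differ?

cooking books: 4. poetry books on shelf 2: 1.
|4 − 1| = 4 − 1 = 3.

3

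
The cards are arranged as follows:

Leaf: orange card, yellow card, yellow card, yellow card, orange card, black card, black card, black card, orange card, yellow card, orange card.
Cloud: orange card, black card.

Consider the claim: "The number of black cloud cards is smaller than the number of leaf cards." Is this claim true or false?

True

black cloud cards: 1.
leaf cards: 11.
The claim requires 1 < 11, which holds.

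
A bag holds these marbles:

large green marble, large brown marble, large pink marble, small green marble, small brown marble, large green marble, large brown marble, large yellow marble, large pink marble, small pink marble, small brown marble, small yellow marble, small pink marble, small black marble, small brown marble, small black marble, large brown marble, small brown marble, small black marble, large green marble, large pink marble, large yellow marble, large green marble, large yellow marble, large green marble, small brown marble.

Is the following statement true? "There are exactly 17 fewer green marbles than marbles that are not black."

True

There are 6 green marbles.
There are 23 marbles that are not black.
The claim requires 23 − 6 (= 17) to equal 17, which holds.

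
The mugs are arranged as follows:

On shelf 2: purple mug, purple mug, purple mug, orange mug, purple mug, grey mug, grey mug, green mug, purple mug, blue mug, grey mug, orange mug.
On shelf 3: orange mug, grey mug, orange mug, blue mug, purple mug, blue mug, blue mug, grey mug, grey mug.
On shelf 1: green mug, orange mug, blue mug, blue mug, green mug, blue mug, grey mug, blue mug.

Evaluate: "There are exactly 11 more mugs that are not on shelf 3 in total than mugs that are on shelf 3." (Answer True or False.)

There are 20 mugs that are not on shelf 3.
There are 9 mugs on shelf 3.
The claim requires 20 − 9 (= 11) to equal 11, which holds.

True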